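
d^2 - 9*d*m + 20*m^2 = (d - 5*m)*(d - 4*m)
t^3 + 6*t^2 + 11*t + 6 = (t + 1)*(t + 2)*(t + 3)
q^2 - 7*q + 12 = (q - 4)*(q - 3)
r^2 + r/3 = r*(r + 1/3)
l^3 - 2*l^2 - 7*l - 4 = (l - 4)*(l + 1)^2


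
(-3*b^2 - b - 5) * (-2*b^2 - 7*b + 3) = 6*b^4 + 23*b^3 + 8*b^2 + 32*b - 15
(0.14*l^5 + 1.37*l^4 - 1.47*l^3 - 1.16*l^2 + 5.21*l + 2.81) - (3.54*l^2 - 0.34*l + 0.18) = 0.14*l^5 + 1.37*l^4 - 1.47*l^3 - 4.7*l^2 + 5.55*l + 2.63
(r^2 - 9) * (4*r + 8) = 4*r^3 + 8*r^2 - 36*r - 72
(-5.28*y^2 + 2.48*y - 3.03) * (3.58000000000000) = -18.9024*y^2 + 8.8784*y - 10.8474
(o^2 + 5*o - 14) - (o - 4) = o^2 + 4*o - 10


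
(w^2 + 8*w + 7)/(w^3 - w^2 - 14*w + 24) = (w^2 + 8*w + 7)/(w^3 - w^2 - 14*w + 24)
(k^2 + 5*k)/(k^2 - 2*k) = (k + 5)/(k - 2)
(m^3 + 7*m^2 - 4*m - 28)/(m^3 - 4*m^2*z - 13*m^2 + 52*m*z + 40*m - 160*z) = (m^3 + 7*m^2 - 4*m - 28)/(m^3 - 4*m^2*z - 13*m^2 + 52*m*z + 40*m - 160*z)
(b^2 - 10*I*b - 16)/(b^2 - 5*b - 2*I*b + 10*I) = (b - 8*I)/(b - 5)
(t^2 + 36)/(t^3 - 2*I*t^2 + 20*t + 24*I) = (t + 6*I)/(t^2 + 4*I*t - 4)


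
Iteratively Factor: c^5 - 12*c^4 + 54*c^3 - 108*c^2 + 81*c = (c - 3)*(c^4 - 9*c^3 + 27*c^2 - 27*c) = (c - 3)^2*(c^3 - 6*c^2 + 9*c) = c*(c - 3)^2*(c^2 - 6*c + 9) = c*(c - 3)^3*(c - 3)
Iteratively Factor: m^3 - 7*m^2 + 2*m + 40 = (m - 4)*(m^2 - 3*m - 10) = (m - 5)*(m - 4)*(m + 2)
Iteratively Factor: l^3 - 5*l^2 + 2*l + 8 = (l - 4)*(l^2 - l - 2) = (l - 4)*(l + 1)*(l - 2)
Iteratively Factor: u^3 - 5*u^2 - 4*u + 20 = (u + 2)*(u^2 - 7*u + 10) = (u - 5)*(u + 2)*(u - 2)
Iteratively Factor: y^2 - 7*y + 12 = (y - 3)*(y - 4)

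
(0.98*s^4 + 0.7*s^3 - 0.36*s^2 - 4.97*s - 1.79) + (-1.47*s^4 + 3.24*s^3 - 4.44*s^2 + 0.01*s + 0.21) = -0.49*s^4 + 3.94*s^3 - 4.8*s^2 - 4.96*s - 1.58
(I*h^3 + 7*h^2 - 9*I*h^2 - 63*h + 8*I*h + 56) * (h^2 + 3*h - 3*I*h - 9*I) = I*h^5 + 10*h^4 - 6*I*h^4 - 60*h^3 - 40*I*h^3 - 190*h^2 + 150*I*h^2 + 240*h + 399*I*h - 504*I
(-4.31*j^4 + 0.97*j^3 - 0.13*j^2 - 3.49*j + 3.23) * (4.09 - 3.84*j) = 16.5504*j^5 - 21.3527*j^4 + 4.4665*j^3 + 12.8699*j^2 - 26.6773*j + 13.2107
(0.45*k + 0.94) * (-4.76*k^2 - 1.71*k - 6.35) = -2.142*k^3 - 5.2439*k^2 - 4.4649*k - 5.969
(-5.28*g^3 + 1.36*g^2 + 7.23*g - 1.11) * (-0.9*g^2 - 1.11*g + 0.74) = 4.752*g^5 + 4.6368*g^4 - 11.9238*g^3 - 6.0199*g^2 + 6.5823*g - 0.8214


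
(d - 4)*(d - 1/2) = d^2 - 9*d/2 + 2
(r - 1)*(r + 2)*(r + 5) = r^3 + 6*r^2 + 3*r - 10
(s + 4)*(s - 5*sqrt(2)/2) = s^2 - 5*sqrt(2)*s/2 + 4*s - 10*sqrt(2)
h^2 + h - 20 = (h - 4)*(h + 5)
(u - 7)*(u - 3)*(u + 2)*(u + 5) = u^4 - 3*u^3 - 39*u^2 + 47*u + 210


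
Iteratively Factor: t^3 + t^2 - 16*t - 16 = (t + 1)*(t^2 - 16) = (t - 4)*(t + 1)*(t + 4)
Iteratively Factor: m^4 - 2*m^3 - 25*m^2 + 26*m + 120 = (m - 3)*(m^3 + m^2 - 22*m - 40) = (m - 5)*(m - 3)*(m^2 + 6*m + 8) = (m - 5)*(m - 3)*(m + 2)*(m + 4)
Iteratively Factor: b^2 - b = (b)*(b - 1)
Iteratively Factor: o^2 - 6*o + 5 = (o - 1)*(o - 5)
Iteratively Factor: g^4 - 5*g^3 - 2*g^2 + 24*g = (g - 4)*(g^3 - g^2 - 6*g) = g*(g - 4)*(g^2 - g - 6) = g*(g - 4)*(g + 2)*(g - 3)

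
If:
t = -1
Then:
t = -1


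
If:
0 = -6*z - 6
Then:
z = -1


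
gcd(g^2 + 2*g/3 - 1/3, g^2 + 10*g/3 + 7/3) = g + 1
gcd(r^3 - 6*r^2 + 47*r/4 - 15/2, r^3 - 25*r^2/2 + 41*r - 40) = r^2 - 9*r/2 + 5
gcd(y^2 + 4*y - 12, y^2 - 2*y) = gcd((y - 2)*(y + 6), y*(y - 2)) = y - 2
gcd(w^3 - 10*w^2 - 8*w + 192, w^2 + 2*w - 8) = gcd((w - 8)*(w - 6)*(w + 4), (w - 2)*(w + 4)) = w + 4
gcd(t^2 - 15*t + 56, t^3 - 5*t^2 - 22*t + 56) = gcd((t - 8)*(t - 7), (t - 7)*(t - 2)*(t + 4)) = t - 7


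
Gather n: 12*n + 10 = 12*n + 10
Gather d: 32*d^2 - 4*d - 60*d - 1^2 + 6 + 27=32*d^2 - 64*d + 32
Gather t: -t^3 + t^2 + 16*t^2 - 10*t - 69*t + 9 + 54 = -t^3 + 17*t^2 - 79*t + 63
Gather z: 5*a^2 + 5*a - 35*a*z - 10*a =5*a^2 - 35*a*z - 5*a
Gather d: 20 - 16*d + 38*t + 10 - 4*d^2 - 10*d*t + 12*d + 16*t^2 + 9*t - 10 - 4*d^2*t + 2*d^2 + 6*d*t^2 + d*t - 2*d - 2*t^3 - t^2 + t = d^2*(-4*t - 2) + d*(6*t^2 - 9*t - 6) - 2*t^3 + 15*t^2 + 48*t + 20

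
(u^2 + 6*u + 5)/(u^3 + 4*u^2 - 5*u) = (u + 1)/(u*(u - 1))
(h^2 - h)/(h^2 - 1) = h/(h + 1)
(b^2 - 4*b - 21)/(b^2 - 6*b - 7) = (b + 3)/(b + 1)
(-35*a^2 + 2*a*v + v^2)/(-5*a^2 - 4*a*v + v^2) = (7*a + v)/(a + v)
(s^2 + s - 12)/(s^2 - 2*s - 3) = (s + 4)/(s + 1)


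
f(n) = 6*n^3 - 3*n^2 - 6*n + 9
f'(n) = 18*n^2 - 6*n - 6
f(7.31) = 2148.54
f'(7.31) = 911.99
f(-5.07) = -819.64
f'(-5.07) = 487.11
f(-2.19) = -55.27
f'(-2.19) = 93.47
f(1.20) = 7.85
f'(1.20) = 12.72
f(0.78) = 5.34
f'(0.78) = 0.27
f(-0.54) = 10.42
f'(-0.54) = 2.49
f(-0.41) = 10.54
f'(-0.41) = -0.51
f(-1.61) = -14.16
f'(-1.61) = 50.32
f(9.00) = 4086.00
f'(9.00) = 1398.00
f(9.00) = 4086.00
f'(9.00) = 1398.00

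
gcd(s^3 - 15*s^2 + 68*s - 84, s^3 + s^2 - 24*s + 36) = s - 2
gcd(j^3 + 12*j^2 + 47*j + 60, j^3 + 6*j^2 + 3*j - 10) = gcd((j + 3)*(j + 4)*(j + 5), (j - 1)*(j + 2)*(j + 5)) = j + 5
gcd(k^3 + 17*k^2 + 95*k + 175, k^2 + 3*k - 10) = k + 5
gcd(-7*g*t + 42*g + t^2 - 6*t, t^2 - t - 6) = 1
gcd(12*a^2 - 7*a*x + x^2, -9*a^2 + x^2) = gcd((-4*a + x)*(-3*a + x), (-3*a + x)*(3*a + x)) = -3*a + x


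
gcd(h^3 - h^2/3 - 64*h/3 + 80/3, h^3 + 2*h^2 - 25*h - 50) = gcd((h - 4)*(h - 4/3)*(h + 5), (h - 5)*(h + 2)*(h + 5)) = h + 5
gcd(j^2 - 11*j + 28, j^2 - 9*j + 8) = 1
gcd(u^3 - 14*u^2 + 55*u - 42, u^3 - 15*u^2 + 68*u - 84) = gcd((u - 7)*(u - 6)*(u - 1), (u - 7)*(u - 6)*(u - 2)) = u^2 - 13*u + 42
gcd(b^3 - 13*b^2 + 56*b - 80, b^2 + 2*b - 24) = b - 4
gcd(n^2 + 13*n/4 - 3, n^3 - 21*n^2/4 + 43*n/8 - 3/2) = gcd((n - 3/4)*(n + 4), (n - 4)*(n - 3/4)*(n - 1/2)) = n - 3/4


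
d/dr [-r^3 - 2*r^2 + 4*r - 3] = -3*r^2 - 4*r + 4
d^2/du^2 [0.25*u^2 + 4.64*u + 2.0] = 0.500000000000000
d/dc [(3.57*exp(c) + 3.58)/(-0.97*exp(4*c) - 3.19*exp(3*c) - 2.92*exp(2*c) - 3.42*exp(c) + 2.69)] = (10.3887*exp(4*c) + 36.667*exp(3*c) + 44.685*exp(2*c) + 20.9072*exp(c) + 21.8469)*exp(c)/(0.9409*exp(8*c) + 6.1886*exp(7*c) + 15.8409*exp(6*c) + 25.2644*exp(5*c) + 25.1274*exp(4*c) + 2.8106*exp(3*c) - 4.0132*exp(2*c) - 18.3996*exp(c) + 7.2361)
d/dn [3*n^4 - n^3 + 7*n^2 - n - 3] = 12*n^3 - 3*n^2 + 14*n - 1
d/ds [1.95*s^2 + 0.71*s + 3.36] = 3.9*s + 0.71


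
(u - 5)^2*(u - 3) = u^3 - 13*u^2 + 55*u - 75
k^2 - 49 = (k - 7)*(k + 7)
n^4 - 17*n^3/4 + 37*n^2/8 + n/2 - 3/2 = (n - 2)^2*(n - 3/4)*(n + 1/2)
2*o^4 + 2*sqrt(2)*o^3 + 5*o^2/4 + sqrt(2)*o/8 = o*(o + sqrt(2)/2)*(sqrt(2)*o + 1/2)^2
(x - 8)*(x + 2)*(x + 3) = x^3 - 3*x^2 - 34*x - 48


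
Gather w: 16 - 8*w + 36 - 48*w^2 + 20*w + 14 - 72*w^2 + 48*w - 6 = -120*w^2 + 60*w + 60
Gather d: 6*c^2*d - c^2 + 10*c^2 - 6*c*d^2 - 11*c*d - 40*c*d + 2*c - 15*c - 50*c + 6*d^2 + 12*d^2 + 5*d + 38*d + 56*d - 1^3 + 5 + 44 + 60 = 9*c^2 - 63*c + d^2*(18 - 6*c) + d*(6*c^2 - 51*c + 99) + 108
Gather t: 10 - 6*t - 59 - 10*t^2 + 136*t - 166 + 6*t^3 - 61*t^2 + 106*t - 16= 6*t^3 - 71*t^2 + 236*t - 231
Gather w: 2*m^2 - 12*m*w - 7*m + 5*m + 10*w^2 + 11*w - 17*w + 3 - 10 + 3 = 2*m^2 - 2*m + 10*w^2 + w*(-12*m - 6) - 4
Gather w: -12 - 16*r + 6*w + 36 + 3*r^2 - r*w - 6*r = 3*r^2 - 22*r + w*(6 - r) + 24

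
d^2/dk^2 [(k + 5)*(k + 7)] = 2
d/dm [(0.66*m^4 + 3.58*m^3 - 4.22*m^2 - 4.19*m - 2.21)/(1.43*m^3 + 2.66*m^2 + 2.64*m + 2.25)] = (0.9438*m^6 + 3.5112*m^5 + 20.7846*m^4 + 36.8258*m^3 + 33.6505*m^2 - 7.2328*m - 3.5931)/(2.0449*m^6 + 7.6076*m^5 + 14.626*m^4 + 20.4798*m^3 + 18.9396*m^2 + 11.88*m + 5.0625)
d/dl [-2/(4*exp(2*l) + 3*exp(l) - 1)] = (16*exp(l) + 6)*exp(l)/(4*exp(2*l) + 3*exp(l) - 1)^2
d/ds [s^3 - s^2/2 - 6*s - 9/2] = 3*s^2 - s - 6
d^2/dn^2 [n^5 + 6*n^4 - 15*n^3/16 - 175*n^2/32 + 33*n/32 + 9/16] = 20*n^3 + 72*n^2 - 45*n/8 - 175/16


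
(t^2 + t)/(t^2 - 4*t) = (t + 1)/(t - 4)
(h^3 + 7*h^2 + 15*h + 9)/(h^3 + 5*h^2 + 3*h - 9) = (h + 1)/(h - 1)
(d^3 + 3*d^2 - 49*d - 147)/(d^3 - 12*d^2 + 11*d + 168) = (d + 7)/(d - 8)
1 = 1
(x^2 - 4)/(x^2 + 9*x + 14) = (x - 2)/(x + 7)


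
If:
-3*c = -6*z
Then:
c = 2*z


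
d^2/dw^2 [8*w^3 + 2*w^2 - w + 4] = 48*w + 4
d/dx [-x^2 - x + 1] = -2*x - 1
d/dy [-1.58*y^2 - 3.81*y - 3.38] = -3.16*y - 3.81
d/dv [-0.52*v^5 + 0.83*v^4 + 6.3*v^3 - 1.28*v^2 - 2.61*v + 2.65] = -2.6*v^4 + 3.32*v^3 + 18.9*v^2 - 2.56*v - 2.61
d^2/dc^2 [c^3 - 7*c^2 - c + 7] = 6*c - 14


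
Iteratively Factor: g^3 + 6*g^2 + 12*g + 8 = (g + 2)*(g^2 + 4*g + 4) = (g + 2)^2*(g + 2)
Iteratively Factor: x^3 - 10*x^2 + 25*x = (x - 5)*(x^2 - 5*x) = (x - 5)^2*(x)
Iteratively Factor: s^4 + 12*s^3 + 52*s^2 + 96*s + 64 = (s + 4)*(s^3 + 8*s^2 + 20*s + 16) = (s + 2)*(s + 4)*(s^2 + 6*s + 8) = (s + 2)*(s + 4)^2*(s + 2)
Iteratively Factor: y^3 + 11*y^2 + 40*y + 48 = (y + 4)*(y^2 + 7*y + 12) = (y + 3)*(y + 4)*(y + 4)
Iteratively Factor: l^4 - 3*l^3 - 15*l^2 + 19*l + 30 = (l - 5)*(l^3 + 2*l^2 - 5*l - 6) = (l - 5)*(l - 2)*(l^2 + 4*l + 3) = (l - 5)*(l - 2)*(l + 1)*(l + 3)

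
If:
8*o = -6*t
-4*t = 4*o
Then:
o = 0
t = 0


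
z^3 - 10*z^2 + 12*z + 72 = (z - 6)^2*(z + 2)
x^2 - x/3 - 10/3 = (x - 2)*(x + 5/3)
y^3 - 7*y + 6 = (y - 2)*(y - 1)*(y + 3)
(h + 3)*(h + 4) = h^2 + 7*h + 12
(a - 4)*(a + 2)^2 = a^3 - 12*a - 16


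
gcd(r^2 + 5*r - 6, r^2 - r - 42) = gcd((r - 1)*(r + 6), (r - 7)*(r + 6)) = r + 6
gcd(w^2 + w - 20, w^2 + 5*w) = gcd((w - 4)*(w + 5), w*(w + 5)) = w + 5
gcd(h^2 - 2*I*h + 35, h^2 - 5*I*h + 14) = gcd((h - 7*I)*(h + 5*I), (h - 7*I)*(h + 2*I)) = h - 7*I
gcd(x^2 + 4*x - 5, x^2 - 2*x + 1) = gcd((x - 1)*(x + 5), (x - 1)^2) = x - 1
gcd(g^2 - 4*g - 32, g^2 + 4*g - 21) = 1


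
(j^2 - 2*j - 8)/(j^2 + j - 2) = (j - 4)/(j - 1)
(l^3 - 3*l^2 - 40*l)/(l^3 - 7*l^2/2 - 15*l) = 2*(-l^2 + 3*l + 40)/(-2*l^2 + 7*l + 30)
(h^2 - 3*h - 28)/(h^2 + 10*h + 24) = (h - 7)/(h + 6)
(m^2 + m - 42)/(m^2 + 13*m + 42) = (m - 6)/(m + 6)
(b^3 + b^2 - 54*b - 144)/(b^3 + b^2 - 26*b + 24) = (b^2 - 5*b - 24)/(b^2 - 5*b + 4)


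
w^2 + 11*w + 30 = (w + 5)*(w + 6)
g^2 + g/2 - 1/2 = (g - 1/2)*(g + 1)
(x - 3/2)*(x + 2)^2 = x^3 + 5*x^2/2 - 2*x - 6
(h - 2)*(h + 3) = h^2 + h - 6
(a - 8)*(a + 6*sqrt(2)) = a^2 - 8*a + 6*sqrt(2)*a - 48*sqrt(2)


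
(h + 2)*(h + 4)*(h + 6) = h^3 + 12*h^2 + 44*h + 48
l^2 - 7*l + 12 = (l - 4)*(l - 3)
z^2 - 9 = (z - 3)*(z + 3)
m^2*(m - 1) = m^3 - m^2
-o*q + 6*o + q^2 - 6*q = (-o + q)*(q - 6)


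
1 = 1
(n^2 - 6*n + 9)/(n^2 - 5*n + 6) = (n - 3)/(n - 2)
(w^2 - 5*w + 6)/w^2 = 1 - 5/w + 6/w^2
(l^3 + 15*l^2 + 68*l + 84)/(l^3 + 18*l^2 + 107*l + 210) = (l + 2)/(l + 5)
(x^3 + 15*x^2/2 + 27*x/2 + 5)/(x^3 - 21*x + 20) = (x^2 + 5*x/2 + 1)/(x^2 - 5*x + 4)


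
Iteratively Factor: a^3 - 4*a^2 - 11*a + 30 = (a - 2)*(a^2 - 2*a - 15) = (a - 2)*(a + 3)*(a - 5)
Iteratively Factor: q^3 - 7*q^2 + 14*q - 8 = (q - 1)*(q^2 - 6*q + 8) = (q - 2)*(q - 1)*(q - 4)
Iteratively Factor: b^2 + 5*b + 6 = (b + 3)*(b + 2)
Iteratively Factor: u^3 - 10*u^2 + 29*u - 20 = (u - 4)*(u^2 - 6*u + 5) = (u - 4)*(u - 1)*(u - 5)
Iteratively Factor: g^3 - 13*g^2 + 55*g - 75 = (g - 3)*(g^2 - 10*g + 25) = (g - 5)*(g - 3)*(g - 5)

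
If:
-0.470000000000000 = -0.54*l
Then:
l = 0.87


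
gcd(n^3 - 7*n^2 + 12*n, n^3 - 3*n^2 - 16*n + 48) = n^2 - 7*n + 12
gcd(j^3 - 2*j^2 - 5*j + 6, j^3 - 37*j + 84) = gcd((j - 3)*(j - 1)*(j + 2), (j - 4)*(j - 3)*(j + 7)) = j - 3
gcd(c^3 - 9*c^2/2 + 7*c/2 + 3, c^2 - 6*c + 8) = c - 2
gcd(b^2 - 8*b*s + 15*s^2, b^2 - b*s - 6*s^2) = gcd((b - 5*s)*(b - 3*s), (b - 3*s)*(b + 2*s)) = -b + 3*s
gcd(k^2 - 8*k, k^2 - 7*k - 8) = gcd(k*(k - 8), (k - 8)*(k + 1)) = k - 8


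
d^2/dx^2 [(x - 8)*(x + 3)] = 2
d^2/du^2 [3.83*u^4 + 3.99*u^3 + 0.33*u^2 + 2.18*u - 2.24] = 45.96*u^2 + 23.94*u + 0.66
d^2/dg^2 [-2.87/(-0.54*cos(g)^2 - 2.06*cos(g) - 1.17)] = (-3.347568*(1 - cos(g)^2)^2 - 9.577764*cos(g)^3 - 6.599852*cos(g)^2 + 26.072802*cos(g) + 24.0793)/(0.54*cos(g)^2 + 2.06*cos(g) + 1.17)^3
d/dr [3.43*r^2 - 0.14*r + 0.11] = 6.86*r - 0.14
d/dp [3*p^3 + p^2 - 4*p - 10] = 9*p^2 + 2*p - 4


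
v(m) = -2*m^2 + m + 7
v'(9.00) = -35.00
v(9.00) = -146.00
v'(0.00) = 1.00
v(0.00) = 7.00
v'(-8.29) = 34.16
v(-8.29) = -138.74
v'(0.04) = 0.84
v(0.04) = 7.04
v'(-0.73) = 3.92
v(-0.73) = 5.20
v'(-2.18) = 9.72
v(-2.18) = -4.68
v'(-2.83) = 12.32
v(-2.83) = -11.85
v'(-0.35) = 2.40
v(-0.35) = 6.40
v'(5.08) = -19.32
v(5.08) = -39.53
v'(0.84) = -2.36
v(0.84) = 6.43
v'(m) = 1 - 4*m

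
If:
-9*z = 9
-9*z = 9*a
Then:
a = 1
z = -1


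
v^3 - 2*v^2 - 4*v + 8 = (v - 2)^2*(v + 2)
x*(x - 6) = x^2 - 6*x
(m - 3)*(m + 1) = m^2 - 2*m - 3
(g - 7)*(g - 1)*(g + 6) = g^3 - 2*g^2 - 41*g + 42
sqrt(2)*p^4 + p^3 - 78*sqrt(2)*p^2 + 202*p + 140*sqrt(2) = (p - 5*sqrt(2))*(p - 2*sqrt(2))*(p + 7*sqrt(2))*(sqrt(2)*p + 1)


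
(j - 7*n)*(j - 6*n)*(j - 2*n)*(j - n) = j^4 - 16*j^3*n + 83*j^2*n^2 - 152*j*n^3 + 84*n^4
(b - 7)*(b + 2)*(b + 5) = b^3 - 39*b - 70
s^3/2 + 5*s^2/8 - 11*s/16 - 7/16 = (s/2 + 1/4)*(s - 1)*(s + 7/4)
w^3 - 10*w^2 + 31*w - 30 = (w - 5)*(w - 3)*(w - 2)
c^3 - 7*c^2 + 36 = (c - 6)*(c - 3)*(c + 2)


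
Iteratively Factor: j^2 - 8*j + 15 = (j - 5)*(j - 3)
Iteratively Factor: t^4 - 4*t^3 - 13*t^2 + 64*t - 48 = (t - 4)*(t^3 - 13*t + 12) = (t - 4)*(t - 3)*(t^2 + 3*t - 4) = (t - 4)*(t - 3)*(t + 4)*(t - 1)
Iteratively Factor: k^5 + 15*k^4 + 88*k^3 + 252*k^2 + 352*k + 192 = (k + 3)*(k^4 + 12*k^3 + 52*k^2 + 96*k + 64) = (k + 2)*(k + 3)*(k^3 + 10*k^2 + 32*k + 32) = (k + 2)^2*(k + 3)*(k^2 + 8*k + 16) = (k + 2)^2*(k + 3)*(k + 4)*(k + 4)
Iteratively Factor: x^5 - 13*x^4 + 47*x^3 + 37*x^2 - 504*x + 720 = (x - 5)*(x^4 - 8*x^3 + 7*x^2 + 72*x - 144) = (x - 5)*(x - 4)*(x^3 - 4*x^2 - 9*x + 36) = (x - 5)*(x - 4)^2*(x^2 - 9) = (x - 5)*(x - 4)^2*(x - 3)*(x + 3)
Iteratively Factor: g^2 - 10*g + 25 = (g - 5)*(g - 5)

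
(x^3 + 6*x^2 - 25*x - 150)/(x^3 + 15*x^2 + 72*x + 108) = (x^2 - 25)/(x^2 + 9*x + 18)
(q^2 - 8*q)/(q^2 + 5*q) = (q - 8)/(q + 5)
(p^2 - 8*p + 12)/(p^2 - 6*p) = (p - 2)/p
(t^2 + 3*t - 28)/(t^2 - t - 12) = (t + 7)/(t + 3)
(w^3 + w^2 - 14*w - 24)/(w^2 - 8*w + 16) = (w^2 + 5*w + 6)/(w - 4)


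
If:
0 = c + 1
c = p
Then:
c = -1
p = -1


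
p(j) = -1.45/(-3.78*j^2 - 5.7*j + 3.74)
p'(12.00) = -0.00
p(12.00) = 0.00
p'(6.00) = -0.00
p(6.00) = 0.01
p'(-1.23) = 0.21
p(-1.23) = -0.29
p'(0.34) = -6.44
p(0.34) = -1.06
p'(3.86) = -0.01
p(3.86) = 0.02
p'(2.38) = -0.04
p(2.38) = 0.05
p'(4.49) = -0.01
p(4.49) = 0.01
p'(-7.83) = 0.00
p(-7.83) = 0.01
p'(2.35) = -0.04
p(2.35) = 0.05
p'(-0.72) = -0.01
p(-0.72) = -0.25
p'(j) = -1.45*(7.56*j + 5.7)/(-3.78*j^2 - 5.7*j + 3.74)^2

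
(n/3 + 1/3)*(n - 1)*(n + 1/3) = n^3/3 + n^2/9 - n/3 - 1/9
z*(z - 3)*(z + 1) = z^3 - 2*z^2 - 3*z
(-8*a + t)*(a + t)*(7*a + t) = -56*a^3 - 57*a^2*t + t^3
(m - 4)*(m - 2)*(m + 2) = m^3 - 4*m^2 - 4*m + 16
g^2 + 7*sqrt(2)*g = g*(g + 7*sqrt(2))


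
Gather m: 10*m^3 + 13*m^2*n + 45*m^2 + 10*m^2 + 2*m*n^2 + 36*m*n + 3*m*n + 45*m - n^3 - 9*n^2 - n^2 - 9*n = 10*m^3 + m^2*(13*n + 55) + m*(2*n^2 + 39*n + 45) - n^3 - 10*n^2 - 9*n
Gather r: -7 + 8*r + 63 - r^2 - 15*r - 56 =-r^2 - 7*r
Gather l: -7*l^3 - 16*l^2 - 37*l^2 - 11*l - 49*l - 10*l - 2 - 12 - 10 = -7*l^3 - 53*l^2 - 70*l - 24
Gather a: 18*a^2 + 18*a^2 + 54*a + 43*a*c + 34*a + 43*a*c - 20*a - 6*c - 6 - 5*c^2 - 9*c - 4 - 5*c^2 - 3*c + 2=36*a^2 + a*(86*c + 68) - 10*c^2 - 18*c - 8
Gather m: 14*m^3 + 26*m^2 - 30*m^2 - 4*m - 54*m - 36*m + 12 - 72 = 14*m^3 - 4*m^2 - 94*m - 60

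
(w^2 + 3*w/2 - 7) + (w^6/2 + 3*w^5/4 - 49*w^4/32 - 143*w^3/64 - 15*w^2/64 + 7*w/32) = w^6/2 + 3*w^5/4 - 49*w^4/32 - 143*w^3/64 + 49*w^2/64 + 55*w/32 - 7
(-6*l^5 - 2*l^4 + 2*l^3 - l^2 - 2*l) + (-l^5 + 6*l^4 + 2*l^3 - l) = -7*l^5 + 4*l^4 + 4*l^3 - l^2 - 3*l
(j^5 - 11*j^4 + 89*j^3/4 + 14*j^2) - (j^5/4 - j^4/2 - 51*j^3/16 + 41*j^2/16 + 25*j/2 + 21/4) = 3*j^5/4 - 21*j^4/2 + 407*j^3/16 + 183*j^2/16 - 25*j/2 - 21/4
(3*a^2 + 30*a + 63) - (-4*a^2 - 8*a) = 7*a^2 + 38*a + 63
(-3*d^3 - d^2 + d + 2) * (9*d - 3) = -27*d^4 + 12*d^2 + 15*d - 6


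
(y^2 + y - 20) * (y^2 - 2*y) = y^4 - y^3 - 22*y^2 + 40*y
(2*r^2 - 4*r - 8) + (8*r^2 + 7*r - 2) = 10*r^2 + 3*r - 10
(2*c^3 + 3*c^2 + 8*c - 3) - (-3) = 2*c^3 + 3*c^2 + 8*c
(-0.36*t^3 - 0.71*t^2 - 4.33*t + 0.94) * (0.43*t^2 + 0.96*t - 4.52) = -0.1548*t^5 - 0.6509*t^4 - 0.9163*t^3 - 0.5434*t^2 + 20.474*t - 4.2488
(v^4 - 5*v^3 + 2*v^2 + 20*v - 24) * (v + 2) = v^5 - 3*v^4 - 8*v^3 + 24*v^2 + 16*v - 48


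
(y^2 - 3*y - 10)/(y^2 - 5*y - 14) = (y - 5)/(y - 7)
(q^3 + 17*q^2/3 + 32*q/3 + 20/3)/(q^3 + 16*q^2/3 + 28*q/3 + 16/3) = (3*q + 5)/(3*q + 4)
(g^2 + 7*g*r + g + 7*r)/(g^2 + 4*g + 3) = (g + 7*r)/(g + 3)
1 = 1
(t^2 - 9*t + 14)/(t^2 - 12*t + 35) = (t - 2)/(t - 5)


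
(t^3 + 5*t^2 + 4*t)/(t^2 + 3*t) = (t^2 + 5*t + 4)/(t + 3)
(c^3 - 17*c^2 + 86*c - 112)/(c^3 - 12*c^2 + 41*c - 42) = (c - 8)/(c - 3)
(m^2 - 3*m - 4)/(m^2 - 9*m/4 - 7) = 4*(m + 1)/(4*m + 7)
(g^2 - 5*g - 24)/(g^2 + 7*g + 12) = (g - 8)/(g + 4)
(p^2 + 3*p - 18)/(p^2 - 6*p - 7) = (-p^2 - 3*p + 18)/(-p^2 + 6*p + 7)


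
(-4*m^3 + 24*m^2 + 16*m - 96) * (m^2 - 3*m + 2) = -4*m^5 + 36*m^4 - 64*m^3 - 96*m^2 + 320*m - 192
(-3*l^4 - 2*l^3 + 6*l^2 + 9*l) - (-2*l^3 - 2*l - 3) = -3*l^4 + 6*l^2 + 11*l + 3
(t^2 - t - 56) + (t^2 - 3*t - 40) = 2*t^2 - 4*t - 96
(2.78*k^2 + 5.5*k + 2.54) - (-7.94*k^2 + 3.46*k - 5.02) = 10.72*k^2 + 2.04*k + 7.56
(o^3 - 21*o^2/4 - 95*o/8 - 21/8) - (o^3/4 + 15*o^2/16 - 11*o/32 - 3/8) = 3*o^3/4 - 99*o^2/16 - 369*o/32 - 9/4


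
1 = 1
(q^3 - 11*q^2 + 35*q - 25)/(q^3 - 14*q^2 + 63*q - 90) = (q^2 - 6*q + 5)/(q^2 - 9*q + 18)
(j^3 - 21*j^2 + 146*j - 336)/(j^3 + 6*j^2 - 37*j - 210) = (j^2 - 15*j + 56)/(j^2 + 12*j + 35)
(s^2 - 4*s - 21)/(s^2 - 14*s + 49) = (s + 3)/(s - 7)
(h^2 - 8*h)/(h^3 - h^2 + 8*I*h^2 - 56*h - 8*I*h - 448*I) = h/(h^2 + h*(7 + 8*I) + 56*I)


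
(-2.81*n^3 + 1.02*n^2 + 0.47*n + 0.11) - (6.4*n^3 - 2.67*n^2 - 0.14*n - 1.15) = -9.21*n^3 + 3.69*n^2 + 0.61*n + 1.26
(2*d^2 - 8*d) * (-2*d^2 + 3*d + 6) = -4*d^4 + 22*d^3 - 12*d^2 - 48*d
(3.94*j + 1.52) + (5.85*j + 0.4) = 9.79*j + 1.92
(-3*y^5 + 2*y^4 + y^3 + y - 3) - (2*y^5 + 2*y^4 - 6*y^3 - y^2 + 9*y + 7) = -5*y^5 + 7*y^3 + y^2 - 8*y - 10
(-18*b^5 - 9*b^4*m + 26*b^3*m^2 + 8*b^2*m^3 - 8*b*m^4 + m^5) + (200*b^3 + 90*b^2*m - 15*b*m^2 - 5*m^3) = -18*b^5 - 9*b^4*m + 26*b^3*m^2 + 200*b^3 + 8*b^2*m^3 + 90*b^2*m - 8*b*m^4 - 15*b*m^2 + m^5 - 5*m^3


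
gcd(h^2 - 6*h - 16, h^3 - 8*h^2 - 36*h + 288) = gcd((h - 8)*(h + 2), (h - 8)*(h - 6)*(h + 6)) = h - 8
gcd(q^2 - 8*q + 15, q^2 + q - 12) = q - 3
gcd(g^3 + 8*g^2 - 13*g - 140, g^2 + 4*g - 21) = g + 7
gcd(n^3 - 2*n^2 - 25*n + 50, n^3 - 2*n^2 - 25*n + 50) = n^3 - 2*n^2 - 25*n + 50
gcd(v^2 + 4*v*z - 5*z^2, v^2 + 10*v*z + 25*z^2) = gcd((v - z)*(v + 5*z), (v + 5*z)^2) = v + 5*z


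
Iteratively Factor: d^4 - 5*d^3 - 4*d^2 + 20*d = (d - 5)*(d^3 - 4*d) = (d - 5)*(d + 2)*(d^2 - 2*d) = d*(d - 5)*(d + 2)*(d - 2)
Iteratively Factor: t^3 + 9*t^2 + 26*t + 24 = (t + 4)*(t^2 + 5*t + 6) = (t + 2)*(t + 4)*(t + 3)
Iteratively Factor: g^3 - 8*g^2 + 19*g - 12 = (g - 4)*(g^2 - 4*g + 3) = (g - 4)*(g - 1)*(g - 3)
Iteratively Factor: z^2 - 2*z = (z)*(z - 2)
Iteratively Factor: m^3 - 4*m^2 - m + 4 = (m - 1)*(m^2 - 3*m - 4) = (m - 1)*(m + 1)*(m - 4)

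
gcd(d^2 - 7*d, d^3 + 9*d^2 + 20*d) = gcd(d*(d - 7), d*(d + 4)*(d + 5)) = d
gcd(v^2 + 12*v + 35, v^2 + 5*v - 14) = v + 7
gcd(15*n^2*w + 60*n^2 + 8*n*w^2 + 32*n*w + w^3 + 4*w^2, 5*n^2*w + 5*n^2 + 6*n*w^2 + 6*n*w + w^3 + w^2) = 5*n + w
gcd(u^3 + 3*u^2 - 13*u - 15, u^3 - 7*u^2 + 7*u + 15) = u^2 - 2*u - 3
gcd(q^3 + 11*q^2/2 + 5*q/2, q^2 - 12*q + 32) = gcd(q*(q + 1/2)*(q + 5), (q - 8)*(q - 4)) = 1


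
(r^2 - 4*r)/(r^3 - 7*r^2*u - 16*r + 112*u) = r/(r^2 - 7*r*u + 4*r - 28*u)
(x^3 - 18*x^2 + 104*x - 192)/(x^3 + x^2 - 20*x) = (x^2 - 14*x + 48)/(x*(x + 5))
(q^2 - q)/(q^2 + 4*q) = (q - 1)/(q + 4)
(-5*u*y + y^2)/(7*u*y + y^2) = (-5*u + y)/(7*u + y)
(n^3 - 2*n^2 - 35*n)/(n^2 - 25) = n*(n - 7)/(n - 5)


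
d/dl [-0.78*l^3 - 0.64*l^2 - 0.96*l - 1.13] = -2.34*l^2 - 1.28*l - 0.96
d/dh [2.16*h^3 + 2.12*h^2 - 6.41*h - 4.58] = 6.48*h^2 + 4.24*h - 6.41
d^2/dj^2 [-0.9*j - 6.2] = 0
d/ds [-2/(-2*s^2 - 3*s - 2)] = 2*(-4*s - 3)/(2*s^2 + 3*s + 2)^2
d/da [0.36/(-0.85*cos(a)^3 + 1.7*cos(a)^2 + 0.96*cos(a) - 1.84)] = (-0.918*cos(a)^2 + 1.224*cos(a) + 0.3456)*sin(a)/(0.85*cos(a)^3 - 1.7*cos(a)^2 - 0.96*cos(a) + 1.84)^2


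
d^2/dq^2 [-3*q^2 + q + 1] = -6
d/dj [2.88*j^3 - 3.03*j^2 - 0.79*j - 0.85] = 8.64*j^2 - 6.06*j - 0.79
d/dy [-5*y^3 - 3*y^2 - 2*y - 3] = -15*y^2 - 6*y - 2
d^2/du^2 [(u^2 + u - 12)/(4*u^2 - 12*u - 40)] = (2*u^3 - 3*u^2 + 69*u - 79)/(u^6 - 9*u^5 - 3*u^4 + 153*u^3 + 30*u^2 - 900*u - 1000)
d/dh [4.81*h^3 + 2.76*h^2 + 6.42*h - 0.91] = 14.43*h^2 + 5.52*h + 6.42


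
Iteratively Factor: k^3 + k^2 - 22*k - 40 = (k + 2)*(k^2 - k - 20) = (k + 2)*(k + 4)*(k - 5)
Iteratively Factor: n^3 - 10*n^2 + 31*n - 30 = (n - 5)*(n^2 - 5*n + 6) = (n - 5)*(n - 3)*(n - 2)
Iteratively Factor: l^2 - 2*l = (l)*(l - 2)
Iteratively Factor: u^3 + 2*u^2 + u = (u + 1)*(u^2 + u) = u*(u + 1)*(u + 1)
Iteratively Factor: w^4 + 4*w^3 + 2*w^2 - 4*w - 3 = (w + 1)*(w^3 + 3*w^2 - w - 3) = (w - 1)*(w + 1)*(w^2 + 4*w + 3) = (w - 1)*(w + 1)^2*(w + 3)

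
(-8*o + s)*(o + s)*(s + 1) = -8*o^2*s - 8*o^2 - 7*o*s^2 - 7*o*s + s^3 + s^2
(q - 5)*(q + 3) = q^2 - 2*q - 15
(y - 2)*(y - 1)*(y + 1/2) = y^3 - 5*y^2/2 + y/2 + 1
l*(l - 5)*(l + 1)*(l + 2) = l^4 - 2*l^3 - 13*l^2 - 10*l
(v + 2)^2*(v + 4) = v^3 + 8*v^2 + 20*v + 16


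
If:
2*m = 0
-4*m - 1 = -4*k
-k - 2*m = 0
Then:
No Solution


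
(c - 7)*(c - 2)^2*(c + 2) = c^4 - 9*c^3 + 10*c^2 + 36*c - 56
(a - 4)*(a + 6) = a^2 + 2*a - 24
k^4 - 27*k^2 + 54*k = k*(k - 3)^2*(k + 6)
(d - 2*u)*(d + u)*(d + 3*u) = d^3 + 2*d^2*u - 5*d*u^2 - 6*u^3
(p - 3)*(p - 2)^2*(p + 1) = p^4 - 6*p^3 + 9*p^2 + 4*p - 12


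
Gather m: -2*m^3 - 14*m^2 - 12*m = -2*m^3 - 14*m^2 - 12*m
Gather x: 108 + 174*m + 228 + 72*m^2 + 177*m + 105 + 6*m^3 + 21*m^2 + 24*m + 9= 6*m^3 + 93*m^2 + 375*m + 450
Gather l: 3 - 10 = -7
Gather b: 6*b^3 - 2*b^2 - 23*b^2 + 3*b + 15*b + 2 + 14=6*b^3 - 25*b^2 + 18*b + 16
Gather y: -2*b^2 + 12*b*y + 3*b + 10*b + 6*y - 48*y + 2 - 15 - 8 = -2*b^2 + 13*b + y*(12*b - 42) - 21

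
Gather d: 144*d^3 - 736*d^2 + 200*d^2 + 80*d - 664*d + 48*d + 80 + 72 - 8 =144*d^3 - 536*d^2 - 536*d + 144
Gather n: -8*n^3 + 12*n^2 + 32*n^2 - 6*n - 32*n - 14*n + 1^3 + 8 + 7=-8*n^3 + 44*n^2 - 52*n + 16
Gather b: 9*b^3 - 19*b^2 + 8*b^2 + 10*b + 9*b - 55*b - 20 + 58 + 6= 9*b^3 - 11*b^2 - 36*b + 44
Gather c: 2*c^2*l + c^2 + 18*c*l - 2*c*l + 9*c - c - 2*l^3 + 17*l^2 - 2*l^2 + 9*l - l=c^2*(2*l + 1) + c*(16*l + 8) - 2*l^3 + 15*l^2 + 8*l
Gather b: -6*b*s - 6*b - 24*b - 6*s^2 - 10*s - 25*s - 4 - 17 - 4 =b*(-6*s - 30) - 6*s^2 - 35*s - 25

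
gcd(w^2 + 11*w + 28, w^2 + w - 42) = w + 7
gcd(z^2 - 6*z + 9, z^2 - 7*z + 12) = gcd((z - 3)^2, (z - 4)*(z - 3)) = z - 3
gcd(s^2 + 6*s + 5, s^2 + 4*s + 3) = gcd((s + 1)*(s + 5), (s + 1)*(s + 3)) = s + 1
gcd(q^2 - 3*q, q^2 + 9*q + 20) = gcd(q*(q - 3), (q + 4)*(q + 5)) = 1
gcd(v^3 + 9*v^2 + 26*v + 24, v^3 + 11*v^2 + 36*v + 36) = v^2 + 5*v + 6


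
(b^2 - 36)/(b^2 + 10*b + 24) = (b - 6)/(b + 4)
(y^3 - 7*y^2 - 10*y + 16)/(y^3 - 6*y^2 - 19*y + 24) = (y + 2)/(y + 3)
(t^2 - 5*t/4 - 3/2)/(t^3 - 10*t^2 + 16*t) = (t + 3/4)/(t*(t - 8))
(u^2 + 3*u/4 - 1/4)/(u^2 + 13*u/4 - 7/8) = 2*(u + 1)/(2*u + 7)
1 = 1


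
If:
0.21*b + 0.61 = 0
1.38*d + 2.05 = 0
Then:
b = -2.90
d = -1.49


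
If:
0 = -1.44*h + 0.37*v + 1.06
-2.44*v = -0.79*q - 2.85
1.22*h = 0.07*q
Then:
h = -2.30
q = -40.14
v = -11.83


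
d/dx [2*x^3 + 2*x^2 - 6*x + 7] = 6*x^2 + 4*x - 6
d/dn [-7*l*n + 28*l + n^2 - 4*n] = -7*l + 2*n - 4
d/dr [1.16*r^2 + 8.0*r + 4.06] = 2.32*r + 8.0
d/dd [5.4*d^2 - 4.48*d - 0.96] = 10.8*d - 4.48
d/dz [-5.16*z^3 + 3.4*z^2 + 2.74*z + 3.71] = -15.48*z^2 + 6.8*z + 2.74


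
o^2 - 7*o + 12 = (o - 4)*(o - 3)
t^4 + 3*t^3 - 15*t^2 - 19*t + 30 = (t - 3)*(t - 1)*(t + 2)*(t + 5)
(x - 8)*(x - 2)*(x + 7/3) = x^3 - 23*x^2/3 - 22*x/3 + 112/3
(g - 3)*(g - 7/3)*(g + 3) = g^3 - 7*g^2/3 - 9*g + 21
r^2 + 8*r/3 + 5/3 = (r + 1)*(r + 5/3)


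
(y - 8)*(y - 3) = y^2 - 11*y + 24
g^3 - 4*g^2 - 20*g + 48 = (g - 6)*(g - 2)*(g + 4)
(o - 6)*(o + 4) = o^2 - 2*o - 24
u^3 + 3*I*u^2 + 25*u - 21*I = (u - 3*I)*(u - I)*(u + 7*I)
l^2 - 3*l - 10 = (l - 5)*(l + 2)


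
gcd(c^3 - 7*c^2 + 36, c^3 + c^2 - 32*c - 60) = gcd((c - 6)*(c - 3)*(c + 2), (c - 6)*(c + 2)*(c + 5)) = c^2 - 4*c - 12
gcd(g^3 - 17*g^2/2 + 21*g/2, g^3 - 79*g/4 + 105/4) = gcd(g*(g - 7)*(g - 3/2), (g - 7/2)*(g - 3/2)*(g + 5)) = g - 3/2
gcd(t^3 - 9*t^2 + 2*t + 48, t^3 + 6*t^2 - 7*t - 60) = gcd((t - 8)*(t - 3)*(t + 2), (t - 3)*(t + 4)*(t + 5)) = t - 3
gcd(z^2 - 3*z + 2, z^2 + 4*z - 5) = z - 1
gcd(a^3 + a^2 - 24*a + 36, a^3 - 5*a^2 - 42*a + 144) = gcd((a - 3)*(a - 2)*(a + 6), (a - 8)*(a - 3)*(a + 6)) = a^2 + 3*a - 18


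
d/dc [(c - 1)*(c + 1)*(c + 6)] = 3*c^2 + 12*c - 1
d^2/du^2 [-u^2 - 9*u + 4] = -2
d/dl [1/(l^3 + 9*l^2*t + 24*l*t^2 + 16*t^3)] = 3*(-l^2 - 6*l*t - 8*t^2)/(l^3 + 9*l^2*t + 24*l*t^2 + 16*t^3)^2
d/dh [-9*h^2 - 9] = -18*h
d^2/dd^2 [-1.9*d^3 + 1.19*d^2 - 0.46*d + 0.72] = 2.38 - 11.4*d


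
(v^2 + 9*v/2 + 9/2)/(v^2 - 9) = (v + 3/2)/(v - 3)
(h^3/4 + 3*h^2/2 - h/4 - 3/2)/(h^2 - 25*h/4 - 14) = (-h^3 - 6*h^2 + h + 6)/(-4*h^2 + 25*h + 56)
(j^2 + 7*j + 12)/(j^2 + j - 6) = (j + 4)/(j - 2)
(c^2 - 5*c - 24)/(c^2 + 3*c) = (c - 8)/c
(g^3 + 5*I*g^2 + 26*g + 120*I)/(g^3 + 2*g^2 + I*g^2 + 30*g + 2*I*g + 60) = (g + 4*I)/(g + 2)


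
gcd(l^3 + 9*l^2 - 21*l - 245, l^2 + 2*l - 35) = l^2 + 2*l - 35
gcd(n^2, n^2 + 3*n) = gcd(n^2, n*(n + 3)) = n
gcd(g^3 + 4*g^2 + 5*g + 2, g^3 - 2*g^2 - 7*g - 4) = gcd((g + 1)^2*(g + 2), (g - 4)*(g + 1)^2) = g^2 + 2*g + 1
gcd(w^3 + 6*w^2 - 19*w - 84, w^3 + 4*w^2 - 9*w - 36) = w + 3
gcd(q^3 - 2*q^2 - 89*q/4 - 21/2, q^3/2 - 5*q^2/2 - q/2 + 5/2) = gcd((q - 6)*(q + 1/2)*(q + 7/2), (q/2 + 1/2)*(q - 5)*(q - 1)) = 1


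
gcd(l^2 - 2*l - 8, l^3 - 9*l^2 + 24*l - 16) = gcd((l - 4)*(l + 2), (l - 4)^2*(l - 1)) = l - 4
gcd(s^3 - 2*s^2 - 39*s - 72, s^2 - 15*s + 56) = s - 8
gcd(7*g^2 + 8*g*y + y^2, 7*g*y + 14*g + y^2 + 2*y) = 7*g + y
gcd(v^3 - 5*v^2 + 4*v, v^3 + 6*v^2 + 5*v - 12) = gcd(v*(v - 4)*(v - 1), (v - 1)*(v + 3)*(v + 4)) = v - 1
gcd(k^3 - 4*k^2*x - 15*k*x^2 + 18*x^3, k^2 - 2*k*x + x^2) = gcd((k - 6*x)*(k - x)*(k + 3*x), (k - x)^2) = -k + x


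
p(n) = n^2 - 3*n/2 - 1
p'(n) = 2*n - 3/2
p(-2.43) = 8.55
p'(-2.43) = -6.36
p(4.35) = 11.40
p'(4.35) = 7.20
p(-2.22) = 7.26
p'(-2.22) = -5.94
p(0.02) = -1.03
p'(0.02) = -1.46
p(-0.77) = 0.75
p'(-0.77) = -3.04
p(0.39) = -1.43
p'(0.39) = -0.72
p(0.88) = -1.55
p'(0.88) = 0.26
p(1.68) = -0.70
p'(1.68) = 1.86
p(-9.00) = 93.50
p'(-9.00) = -19.50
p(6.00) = 26.00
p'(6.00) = 10.50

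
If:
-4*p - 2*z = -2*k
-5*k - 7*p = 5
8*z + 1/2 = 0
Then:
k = -167/272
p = -75/272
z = -1/16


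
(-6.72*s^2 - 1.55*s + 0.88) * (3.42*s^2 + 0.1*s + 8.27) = -22.9824*s^4 - 5.973*s^3 - 52.7198*s^2 - 12.7305*s + 7.2776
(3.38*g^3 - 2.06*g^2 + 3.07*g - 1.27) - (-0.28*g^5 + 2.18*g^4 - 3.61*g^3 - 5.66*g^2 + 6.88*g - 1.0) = 0.28*g^5 - 2.18*g^4 + 6.99*g^3 + 3.6*g^2 - 3.81*g - 0.27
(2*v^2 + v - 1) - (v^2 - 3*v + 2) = v^2 + 4*v - 3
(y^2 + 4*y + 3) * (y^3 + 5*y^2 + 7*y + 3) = y^5 + 9*y^4 + 30*y^3 + 46*y^2 + 33*y + 9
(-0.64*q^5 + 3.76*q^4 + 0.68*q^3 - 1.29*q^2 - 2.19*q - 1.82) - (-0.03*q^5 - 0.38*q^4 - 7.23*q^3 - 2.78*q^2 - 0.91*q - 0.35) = -0.61*q^5 + 4.14*q^4 + 7.91*q^3 + 1.49*q^2 - 1.28*q - 1.47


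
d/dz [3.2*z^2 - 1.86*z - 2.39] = 6.4*z - 1.86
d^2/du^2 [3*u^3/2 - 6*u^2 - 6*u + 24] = 9*u - 12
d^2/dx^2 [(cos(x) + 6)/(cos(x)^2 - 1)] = (-22*cos(x) + 96*cos(2*x) + 21*cos(3*x) + 48*cos(4*x) + cos(5*x) - 144)/(16*sin(x)^6)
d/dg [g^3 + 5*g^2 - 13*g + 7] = 3*g^2 + 10*g - 13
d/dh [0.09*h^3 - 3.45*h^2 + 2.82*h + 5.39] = 0.27*h^2 - 6.9*h + 2.82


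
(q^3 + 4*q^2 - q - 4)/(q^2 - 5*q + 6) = (q^3 + 4*q^2 - q - 4)/(q^2 - 5*q + 6)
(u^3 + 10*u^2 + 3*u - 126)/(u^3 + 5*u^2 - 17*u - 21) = (u + 6)/(u + 1)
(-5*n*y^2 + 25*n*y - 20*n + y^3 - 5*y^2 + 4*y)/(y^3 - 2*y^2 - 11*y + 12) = (-5*n + y)/(y + 3)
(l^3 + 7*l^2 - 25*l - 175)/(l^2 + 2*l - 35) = l + 5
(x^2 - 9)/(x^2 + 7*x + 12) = (x - 3)/(x + 4)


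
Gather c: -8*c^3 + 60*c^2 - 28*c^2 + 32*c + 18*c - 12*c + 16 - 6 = -8*c^3 + 32*c^2 + 38*c + 10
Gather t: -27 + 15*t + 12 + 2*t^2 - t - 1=2*t^2 + 14*t - 16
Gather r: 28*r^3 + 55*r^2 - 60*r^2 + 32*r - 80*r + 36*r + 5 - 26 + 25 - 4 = 28*r^3 - 5*r^2 - 12*r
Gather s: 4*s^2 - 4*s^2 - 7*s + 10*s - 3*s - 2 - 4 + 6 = 0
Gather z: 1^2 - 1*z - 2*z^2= -2*z^2 - z + 1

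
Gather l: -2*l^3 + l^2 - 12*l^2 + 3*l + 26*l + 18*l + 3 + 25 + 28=-2*l^3 - 11*l^2 + 47*l + 56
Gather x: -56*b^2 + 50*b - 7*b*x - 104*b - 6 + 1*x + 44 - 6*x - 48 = -56*b^2 - 54*b + x*(-7*b - 5) - 10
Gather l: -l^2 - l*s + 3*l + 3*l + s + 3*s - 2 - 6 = -l^2 + l*(6 - s) + 4*s - 8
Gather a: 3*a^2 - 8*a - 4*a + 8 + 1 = 3*a^2 - 12*a + 9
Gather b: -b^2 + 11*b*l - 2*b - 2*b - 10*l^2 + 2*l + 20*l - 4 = -b^2 + b*(11*l - 4) - 10*l^2 + 22*l - 4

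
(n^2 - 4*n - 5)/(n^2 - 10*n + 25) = (n + 1)/(n - 5)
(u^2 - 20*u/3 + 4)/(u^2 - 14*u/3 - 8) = (3*u - 2)/(3*u + 4)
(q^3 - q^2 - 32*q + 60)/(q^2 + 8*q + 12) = (q^2 - 7*q + 10)/(q + 2)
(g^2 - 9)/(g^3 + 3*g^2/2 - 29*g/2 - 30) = 2*(g - 3)/(2*g^2 - 3*g - 20)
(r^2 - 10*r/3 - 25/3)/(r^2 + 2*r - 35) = (r + 5/3)/(r + 7)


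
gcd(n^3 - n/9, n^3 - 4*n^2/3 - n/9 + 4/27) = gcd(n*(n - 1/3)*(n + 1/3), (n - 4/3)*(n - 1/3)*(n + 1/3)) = n^2 - 1/9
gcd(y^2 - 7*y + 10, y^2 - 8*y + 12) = y - 2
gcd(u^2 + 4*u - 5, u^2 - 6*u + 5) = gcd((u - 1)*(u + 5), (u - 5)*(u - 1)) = u - 1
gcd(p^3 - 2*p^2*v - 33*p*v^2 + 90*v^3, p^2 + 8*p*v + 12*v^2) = p + 6*v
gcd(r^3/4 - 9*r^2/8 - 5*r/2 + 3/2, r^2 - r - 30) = r - 6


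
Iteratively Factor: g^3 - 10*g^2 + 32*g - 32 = (g - 2)*(g^2 - 8*g + 16) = (g - 4)*(g - 2)*(g - 4)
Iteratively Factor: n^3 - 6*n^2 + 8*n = (n - 2)*(n^2 - 4*n) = n*(n - 2)*(n - 4)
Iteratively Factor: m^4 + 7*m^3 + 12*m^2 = (m + 4)*(m^3 + 3*m^2) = m*(m + 4)*(m^2 + 3*m) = m*(m + 3)*(m + 4)*(m)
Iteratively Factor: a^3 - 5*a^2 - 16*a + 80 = (a - 4)*(a^2 - a - 20) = (a - 5)*(a - 4)*(a + 4)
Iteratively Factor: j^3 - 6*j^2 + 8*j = (j - 2)*(j^2 - 4*j) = j*(j - 2)*(j - 4)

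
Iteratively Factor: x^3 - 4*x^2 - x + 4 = (x + 1)*(x^2 - 5*x + 4) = (x - 1)*(x + 1)*(x - 4)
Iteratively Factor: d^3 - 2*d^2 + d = (d)*(d^2 - 2*d + 1) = d*(d - 1)*(d - 1)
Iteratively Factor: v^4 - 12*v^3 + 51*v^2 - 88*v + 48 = (v - 4)*(v^3 - 8*v^2 + 19*v - 12) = (v - 4)^2*(v^2 - 4*v + 3) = (v - 4)^2*(v - 1)*(v - 3)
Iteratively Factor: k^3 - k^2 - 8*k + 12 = (k + 3)*(k^2 - 4*k + 4) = (k - 2)*(k + 3)*(k - 2)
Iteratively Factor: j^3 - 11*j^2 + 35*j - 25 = (j - 5)*(j^2 - 6*j + 5) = (j - 5)^2*(j - 1)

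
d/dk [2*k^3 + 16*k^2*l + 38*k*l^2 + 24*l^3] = 6*k^2 + 32*k*l + 38*l^2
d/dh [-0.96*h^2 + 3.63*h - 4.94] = 3.63 - 1.92*h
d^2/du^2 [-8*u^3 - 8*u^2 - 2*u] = -48*u - 16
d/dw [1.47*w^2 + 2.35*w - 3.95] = 2.94*w + 2.35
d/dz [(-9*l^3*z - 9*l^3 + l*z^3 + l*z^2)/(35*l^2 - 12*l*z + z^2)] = l*(-2*(6*l - z)*(9*l^2*z + 9*l^2 - z^3 - z^2) + (-9*l^2 + 3*z^2 + 2*z)*(35*l^2 - 12*l*z + z^2))/(35*l^2 - 12*l*z + z^2)^2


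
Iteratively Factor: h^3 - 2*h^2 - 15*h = (h - 5)*(h^2 + 3*h) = (h - 5)*(h + 3)*(h)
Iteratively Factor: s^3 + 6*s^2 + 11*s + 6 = (s + 1)*(s^2 + 5*s + 6) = (s + 1)*(s + 2)*(s + 3)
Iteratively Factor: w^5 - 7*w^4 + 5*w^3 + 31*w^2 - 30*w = (w - 5)*(w^4 - 2*w^3 - 5*w^2 + 6*w) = (w - 5)*(w - 1)*(w^3 - w^2 - 6*w) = w*(w - 5)*(w - 1)*(w^2 - w - 6) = w*(w - 5)*(w - 3)*(w - 1)*(w + 2)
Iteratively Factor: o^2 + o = (o + 1)*(o)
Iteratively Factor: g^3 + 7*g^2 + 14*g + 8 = (g + 2)*(g^2 + 5*g + 4) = (g + 1)*(g + 2)*(g + 4)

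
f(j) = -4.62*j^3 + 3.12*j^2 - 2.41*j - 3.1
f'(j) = -13.86*j^2 + 6.24*j - 2.41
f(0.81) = -5.46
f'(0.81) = -6.45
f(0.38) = -3.82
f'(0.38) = -2.04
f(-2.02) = 52.58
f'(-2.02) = -71.57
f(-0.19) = -2.50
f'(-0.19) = -4.10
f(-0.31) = -1.92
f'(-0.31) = -5.68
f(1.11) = -8.25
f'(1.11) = -12.56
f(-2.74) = 121.96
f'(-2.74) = -123.56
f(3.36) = -151.22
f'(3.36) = -137.92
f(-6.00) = 1121.60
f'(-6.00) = -538.81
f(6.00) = -903.16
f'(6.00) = -463.93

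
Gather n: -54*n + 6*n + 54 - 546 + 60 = -48*n - 432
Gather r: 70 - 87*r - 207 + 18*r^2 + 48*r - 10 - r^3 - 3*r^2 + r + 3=-r^3 + 15*r^2 - 38*r - 144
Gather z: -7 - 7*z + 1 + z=-6*z - 6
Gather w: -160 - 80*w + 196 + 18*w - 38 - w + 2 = -63*w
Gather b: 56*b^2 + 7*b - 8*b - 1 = 56*b^2 - b - 1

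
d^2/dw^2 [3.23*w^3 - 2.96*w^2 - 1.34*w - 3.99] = 19.38*w - 5.92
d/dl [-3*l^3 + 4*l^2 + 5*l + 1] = -9*l^2 + 8*l + 5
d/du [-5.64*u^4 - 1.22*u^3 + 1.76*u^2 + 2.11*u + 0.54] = -22.56*u^3 - 3.66*u^2 + 3.52*u + 2.11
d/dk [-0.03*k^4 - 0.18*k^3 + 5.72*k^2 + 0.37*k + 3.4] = -0.12*k^3 - 0.54*k^2 + 11.44*k + 0.37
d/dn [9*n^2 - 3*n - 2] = 18*n - 3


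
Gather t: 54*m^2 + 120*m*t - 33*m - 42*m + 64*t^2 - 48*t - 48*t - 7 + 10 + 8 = 54*m^2 - 75*m + 64*t^2 + t*(120*m - 96) + 11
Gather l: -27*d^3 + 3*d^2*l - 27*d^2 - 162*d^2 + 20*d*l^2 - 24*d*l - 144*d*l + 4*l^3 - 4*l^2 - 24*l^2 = -27*d^3 - 189*d^2 + 4*l^3 + l^2*(20*d - 28) + l*(3*d^2 - 168*d)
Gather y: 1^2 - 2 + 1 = 0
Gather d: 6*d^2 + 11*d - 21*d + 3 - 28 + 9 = 6*d^2 - 10*d - 16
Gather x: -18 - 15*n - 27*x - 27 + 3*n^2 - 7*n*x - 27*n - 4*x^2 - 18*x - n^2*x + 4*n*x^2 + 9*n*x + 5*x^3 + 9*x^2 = 3*n^2 - 42*n + 5*x^3 + x^2*(4*n + 5) + x*(-n^2 + 2*n - 45) - 45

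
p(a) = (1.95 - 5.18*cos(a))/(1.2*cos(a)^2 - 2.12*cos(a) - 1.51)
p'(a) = (1.95 - 5.18*cos(a))*(2.4*sin(a)*cos(a) - 2.12*sin(a))/(1.2*cos(a)^2 - 2.12*cos(a) - 1.51)^2 + 5.18*sin(a)/(1.2*cos(a)^2 - 2.12*cos(a) - 1.51)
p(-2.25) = 17.63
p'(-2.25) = 154.85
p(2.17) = 72.34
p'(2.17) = -3017.62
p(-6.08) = 1.28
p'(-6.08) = -0.45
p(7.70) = -0.64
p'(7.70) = -3.45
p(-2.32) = 11.17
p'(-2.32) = 54.88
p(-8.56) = 14.33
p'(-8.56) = 97.55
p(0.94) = 0.47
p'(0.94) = -1.67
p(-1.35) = -0.43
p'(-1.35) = 2.98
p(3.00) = 4.01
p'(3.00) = -1.03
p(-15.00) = 7.42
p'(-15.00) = 19.75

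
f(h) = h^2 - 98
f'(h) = 2*h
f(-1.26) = -96.41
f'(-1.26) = -2.52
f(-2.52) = -91.65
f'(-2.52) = -5.04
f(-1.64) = -95.31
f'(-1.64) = -3.28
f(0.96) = -97.08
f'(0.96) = 1.92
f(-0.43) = -97.82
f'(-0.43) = -0.86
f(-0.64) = -97.59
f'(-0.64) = -1.28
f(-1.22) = -96.51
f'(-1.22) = -2.44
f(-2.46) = -91.95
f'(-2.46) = -4.92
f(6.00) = -62.00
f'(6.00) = 12.00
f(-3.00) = -89.00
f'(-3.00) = -6.00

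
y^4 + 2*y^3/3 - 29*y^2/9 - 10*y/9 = y*(y - 5/3)*(y + 1/3)*(y + 2)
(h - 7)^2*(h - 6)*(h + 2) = h^4 - 18*h^3 + 93*h^2 - 28*h - 588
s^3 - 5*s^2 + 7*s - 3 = (s - 3)*(s - 1)^2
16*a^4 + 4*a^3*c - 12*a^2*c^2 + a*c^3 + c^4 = (-2*a + c)^2*(a + c)*(4*a + c)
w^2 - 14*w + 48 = (w - 8)*(w - 6)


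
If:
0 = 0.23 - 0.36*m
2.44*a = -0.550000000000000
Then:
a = -0.23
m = 0.64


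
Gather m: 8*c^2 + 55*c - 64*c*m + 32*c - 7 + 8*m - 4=8*c^2 + 87*c + m*(8 - 64*c) - 11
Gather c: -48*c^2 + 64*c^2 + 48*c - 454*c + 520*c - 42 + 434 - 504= 16*c^2 + 114*c - 112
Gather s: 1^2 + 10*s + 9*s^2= 9*s^2 + 10*s + 1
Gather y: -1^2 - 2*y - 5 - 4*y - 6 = -6*y - 12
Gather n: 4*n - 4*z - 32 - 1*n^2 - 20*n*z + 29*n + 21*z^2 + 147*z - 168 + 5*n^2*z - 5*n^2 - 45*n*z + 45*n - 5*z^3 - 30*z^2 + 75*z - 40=n^2*(5*z - 6) + n*(78 - 65*z) - 5*z^3 - 9*z^2 + 218*z - 240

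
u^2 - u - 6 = (u - 3)*(u + 2)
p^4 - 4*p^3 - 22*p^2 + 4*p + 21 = (p - 7)*(p - 1)*(p + 1)*(p + 3)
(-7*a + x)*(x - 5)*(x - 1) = -7*a*x^2 + 42*a*x - 35*a + x^3 - 6*x^2 + 5*x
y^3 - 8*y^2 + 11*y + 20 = (y - 5)*(y - 4)*(y + 1)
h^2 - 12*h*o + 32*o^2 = (h - 8*o)*(h - 4*o)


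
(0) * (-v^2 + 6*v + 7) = 0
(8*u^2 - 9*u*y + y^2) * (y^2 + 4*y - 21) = 8*u^2*y^2 + 32*u^2*y - 168*u^2 - 9*u*y^3 - 36*u*y^2 + 189*u*y + y^4 + 4*y^3 - 21*y^2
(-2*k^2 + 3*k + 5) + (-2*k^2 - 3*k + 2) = 7 - 4*k^2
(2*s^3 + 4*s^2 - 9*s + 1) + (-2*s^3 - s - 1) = 4*s^2 - 10*s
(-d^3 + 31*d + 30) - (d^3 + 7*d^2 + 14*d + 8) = -2*d^3 - 7*d^2 + 17*d + 22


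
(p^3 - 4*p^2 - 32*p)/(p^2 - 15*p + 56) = p*(p + 4)/(p - 7)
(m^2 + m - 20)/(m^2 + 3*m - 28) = (m + 5)/(m + 7)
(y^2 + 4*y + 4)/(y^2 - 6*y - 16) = (y + 2)/(y - 8)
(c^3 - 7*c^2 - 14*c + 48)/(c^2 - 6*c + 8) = (c^2 - 5*c - 24)/(c - 4)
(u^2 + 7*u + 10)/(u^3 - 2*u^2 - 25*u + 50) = (u + 2)/(u^2 - 7*u + 10)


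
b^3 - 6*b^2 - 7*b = b*(b - 7)*(b + 1)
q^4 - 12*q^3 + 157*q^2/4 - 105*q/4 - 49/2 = (q - 7)*(q - 7/2)*(q - 2)*(q + 1/2)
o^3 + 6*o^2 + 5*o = o*(o + 1)*(o + 5)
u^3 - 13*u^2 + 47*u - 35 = (u - 7)*(u - 5)*(u - 1)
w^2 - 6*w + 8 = (w - 4)*(w - 2)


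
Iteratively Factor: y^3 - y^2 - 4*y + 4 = (y + 2)*(y^2 - 3*y + 2) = (y - 1)*(y + 2)*(y - 2)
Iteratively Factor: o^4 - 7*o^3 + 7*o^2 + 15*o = (o + 1)*(o^3 - 8*o^2 + 15*o) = o*(o + 1)*(o^2 - 8*o + 15) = o*(o - 3)*(o + 1)*(o - 5)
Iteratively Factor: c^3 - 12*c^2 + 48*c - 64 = (c - 4)*(c^2 - 8*c + 16) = (c - 4)^2*(c - 4)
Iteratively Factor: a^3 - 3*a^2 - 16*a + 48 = (a - 4)*(a^2 + a - 12) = (a - 4)*(a - 3)*(a + 4)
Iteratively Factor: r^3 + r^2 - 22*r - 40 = (r - 5)*(r^2 + 6*r + 8) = (r - 5)*(r + 2)*(r + 4)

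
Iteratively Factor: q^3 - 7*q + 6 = (q - 2)*(q^2 + 2*q - 3) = (q - 2)*(q - 1)*(q + 3)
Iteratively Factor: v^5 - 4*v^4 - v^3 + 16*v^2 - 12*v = (v - 1)*(v^4 - 3*v^3 - 4*v^2 + 12*v) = (v - 3)*(v - 1)*(v^3 - 4*v) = (v - 3)*(v - 2)*(v - 1)*(v^2 + 2*v) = v*(v - 3)*(v - 2)*(v - 1)*(v + 2)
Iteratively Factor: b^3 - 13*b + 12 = (b + 4)*(b^2 - 4*b + 3) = (b - 3)*(b + 4)*(b - 1)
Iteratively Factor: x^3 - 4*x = (x + 2)*(x^2 - 2*x) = (x - 2)*(x + 2)*(x)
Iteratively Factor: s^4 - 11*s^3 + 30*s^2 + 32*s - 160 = (s - 4)*(s^3 - 7*s^2 + 2*s + 40) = (s - 4)*(s + 2)*(s^2 - 9*s + 20) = (s - 4)^2*(s + 2)*(s - 5)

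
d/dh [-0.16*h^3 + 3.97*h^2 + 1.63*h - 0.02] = -0.48*h^2 + 7.94*h + 1.63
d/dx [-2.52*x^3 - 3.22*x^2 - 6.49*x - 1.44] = -7.56*x^2 - 6.44*x - 6.49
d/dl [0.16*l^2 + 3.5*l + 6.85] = 0.32*l + 3.5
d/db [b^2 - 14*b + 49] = 2*b - 14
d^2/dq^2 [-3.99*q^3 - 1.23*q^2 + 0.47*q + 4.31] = -23.94*q - 2.46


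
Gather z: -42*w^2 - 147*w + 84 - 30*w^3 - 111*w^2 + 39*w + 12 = -30*w^3 - 153*w^2 - 108*w + 96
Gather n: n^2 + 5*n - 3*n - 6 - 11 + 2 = n^2 + 2*n - 15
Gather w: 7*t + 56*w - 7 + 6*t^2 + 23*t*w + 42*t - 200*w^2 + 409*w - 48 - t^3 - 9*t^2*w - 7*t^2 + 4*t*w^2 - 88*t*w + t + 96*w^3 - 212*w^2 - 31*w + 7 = -t^3 - t^2 + 50*t + 96*w^3 + w^2*(4*t - 412) + w*(-9*t^2 - 65*t + 434) - 48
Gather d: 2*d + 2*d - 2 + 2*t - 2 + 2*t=4*d + 4*t - 4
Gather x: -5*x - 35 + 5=-5*x - 30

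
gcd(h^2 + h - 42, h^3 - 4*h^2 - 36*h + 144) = h - 6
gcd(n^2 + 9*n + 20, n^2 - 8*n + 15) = 1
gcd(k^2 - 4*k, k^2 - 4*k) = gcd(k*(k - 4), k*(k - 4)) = k^2 - 4*k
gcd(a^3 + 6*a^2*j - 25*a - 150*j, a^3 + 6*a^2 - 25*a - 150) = a^2 - 25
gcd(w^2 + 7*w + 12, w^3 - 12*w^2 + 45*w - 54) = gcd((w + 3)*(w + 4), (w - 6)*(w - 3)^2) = 1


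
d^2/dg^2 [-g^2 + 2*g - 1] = -2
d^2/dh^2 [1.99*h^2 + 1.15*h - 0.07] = 3.98000000000000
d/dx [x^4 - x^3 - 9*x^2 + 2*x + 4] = 4*x^3 - 3*x^2 - 18*x + 2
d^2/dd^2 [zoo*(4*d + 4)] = 0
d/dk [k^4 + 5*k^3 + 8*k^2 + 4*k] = 4*k^3 + 15*k^2 + 16*k + 4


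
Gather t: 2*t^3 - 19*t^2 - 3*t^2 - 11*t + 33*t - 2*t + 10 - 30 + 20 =2*t^3 - 22*t^2 + 20*t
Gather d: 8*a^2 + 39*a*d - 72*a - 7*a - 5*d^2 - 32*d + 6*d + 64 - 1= 8*a^2 - 79*a - 5*d^2 + d*(39*a - 26) + 63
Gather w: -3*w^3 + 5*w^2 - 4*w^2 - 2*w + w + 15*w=-3*w^3 + w^2 + 14*w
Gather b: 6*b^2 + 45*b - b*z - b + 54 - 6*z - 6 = 6*b^2 + b*(44 - z) - 6*z + 48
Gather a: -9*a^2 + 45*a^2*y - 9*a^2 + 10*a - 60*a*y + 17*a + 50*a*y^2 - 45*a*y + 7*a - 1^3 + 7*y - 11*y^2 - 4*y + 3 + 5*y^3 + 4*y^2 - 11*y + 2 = a^2*(45*y - 18) + a*(50*y^2 - 105*y + 34) + 5*y^3 - 7*y^2 - 8*y + 4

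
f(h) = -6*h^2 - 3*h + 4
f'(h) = -12*h - 3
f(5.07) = -165.44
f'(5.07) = -63.84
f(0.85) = -2.88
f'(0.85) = -13.20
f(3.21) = -67.45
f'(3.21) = -41.52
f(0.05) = 3.84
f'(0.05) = -3.60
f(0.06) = 3.80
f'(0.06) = -3.72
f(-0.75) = 2.88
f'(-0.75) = 6.00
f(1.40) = -11.96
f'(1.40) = -19.80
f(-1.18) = -0.81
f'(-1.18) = 11.16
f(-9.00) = -455.00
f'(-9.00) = 105.00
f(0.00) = 4.00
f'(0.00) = -3.00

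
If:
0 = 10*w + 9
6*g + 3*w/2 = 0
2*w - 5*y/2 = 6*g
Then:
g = 9/40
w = -9/10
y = -63/50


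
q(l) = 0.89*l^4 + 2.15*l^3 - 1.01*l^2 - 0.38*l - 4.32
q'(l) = 3.56*l^3 + 6.45*l^2 - 2.02*l - 0.38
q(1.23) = -0.28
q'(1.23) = 13.52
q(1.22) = -0.41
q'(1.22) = 13.22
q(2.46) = 53.23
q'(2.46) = 86.68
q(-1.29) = -7.66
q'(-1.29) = 5.32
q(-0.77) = -5.29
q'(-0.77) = 3.37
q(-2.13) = -10.55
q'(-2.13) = -1.22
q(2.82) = 91.08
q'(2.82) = 125.05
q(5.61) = 1222.90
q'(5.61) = 819.83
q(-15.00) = 37574.13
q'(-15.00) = -10533.83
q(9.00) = 7317.09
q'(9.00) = 3099.13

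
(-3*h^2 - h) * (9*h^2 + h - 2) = -27*h^4 - 12*h^3 + 5*h^2 + 2*h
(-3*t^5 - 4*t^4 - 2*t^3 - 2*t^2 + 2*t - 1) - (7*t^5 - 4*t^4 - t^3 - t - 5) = -10*t^5 - t^3 - 2*t^2 + 3*t + 4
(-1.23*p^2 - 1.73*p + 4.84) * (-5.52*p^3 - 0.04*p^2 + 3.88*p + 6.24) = 6.7896*p^5 + 9.5988*p^4 - 31.42*p^3 - 14.5812*p^2 + 7.984*p + 30.2016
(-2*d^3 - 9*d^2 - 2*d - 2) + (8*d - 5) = -2*d^3 - 9*d^2 + 6*d - 7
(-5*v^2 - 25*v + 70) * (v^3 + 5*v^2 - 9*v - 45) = -5*v^5 - 50*v^4 - 10*v^3 + 800*v^2 + 495*v - 3150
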